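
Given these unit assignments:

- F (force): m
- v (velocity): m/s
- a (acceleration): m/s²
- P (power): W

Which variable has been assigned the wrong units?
F

The variable F (force) should have units N, not m.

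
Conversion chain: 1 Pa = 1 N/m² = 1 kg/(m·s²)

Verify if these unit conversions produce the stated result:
The chain is correct (no errors).

Correct: Pascal is Newton per square meter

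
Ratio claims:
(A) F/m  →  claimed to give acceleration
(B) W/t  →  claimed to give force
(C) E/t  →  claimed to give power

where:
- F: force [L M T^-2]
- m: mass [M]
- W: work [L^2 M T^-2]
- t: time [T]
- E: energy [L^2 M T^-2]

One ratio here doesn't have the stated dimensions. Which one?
(B) W/t does not give force

(A) F/m: [L T^-2] = acceleration [L T^-2] ✓
(B) W/t: [L^2 M T^-3] ≠ force [L M T^-2] ✗
(C) E/t: [L^2 M T^-3] = power [L^2 M T^-3] ✓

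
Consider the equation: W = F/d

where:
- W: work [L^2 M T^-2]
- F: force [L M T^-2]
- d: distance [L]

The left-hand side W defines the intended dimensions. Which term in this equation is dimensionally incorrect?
The right-hand side term F/d

W has dimensions [L^2 M T^-2], but F/d has dimensions [M T^-2], so the term F/d is dimensionally wrong for W.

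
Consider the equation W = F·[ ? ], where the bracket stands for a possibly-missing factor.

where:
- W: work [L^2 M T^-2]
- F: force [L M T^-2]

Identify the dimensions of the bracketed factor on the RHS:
[L] — length (e.g. a distance d)

W has dimensions [L^2 M T^-2]; F has dimensions [L M T^-2].
The bracketed factor must supply [L^2 M T^-2] / [L M T^-2] = [L].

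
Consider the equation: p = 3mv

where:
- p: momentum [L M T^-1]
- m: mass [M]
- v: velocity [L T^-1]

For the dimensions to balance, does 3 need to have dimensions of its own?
No

p has dimensions [L M T^-1] and mv already has dimensions [L M T^-1], so the equation balances without 3 contributing any dimensions. 3 is a pure (dimensionless) number; changing or removing it would not affect dimensional consistency.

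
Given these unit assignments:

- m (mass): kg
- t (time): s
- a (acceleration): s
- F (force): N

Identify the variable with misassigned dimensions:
a

The variable a (acceleration) should have units m/s², not s.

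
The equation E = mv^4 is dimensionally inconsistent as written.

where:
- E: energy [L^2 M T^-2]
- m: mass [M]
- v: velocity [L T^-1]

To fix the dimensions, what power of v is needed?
The exponent of v should be 2: E = mv^2

The LHS E has dimensions [L^2 M T^-2]; v has dimensions [L T^-1].
As written, the RHS mv^4 (exponent 4 on v) has dimensions [L^4 M T^-4], which does not match.
With exponent 2, the RHS mv^2 has dimensions [L^2 M T^-2], matching the LHS.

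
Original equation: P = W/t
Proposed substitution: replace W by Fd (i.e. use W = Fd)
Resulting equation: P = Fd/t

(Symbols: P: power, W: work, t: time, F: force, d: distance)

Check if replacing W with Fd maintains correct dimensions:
Yes

[W] = [L^2 M T^-2] and [Fd] = [L^2 M T^-2]. These match, so the substitution replaces a quantity by one of the same dimensions and the result P = Fd/t has LHS [L^2 M T^-3] vs RHS [L^2 M T^-3] — still consistent.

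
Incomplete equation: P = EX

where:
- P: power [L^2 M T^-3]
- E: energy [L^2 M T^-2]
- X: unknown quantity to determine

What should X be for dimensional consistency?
X = f (inverse time / frequency (1/t)), dimensions [T^-1]

P has dimensions [L^2 M T^-3]; the rest of the RHS (E) has dimensions [L^2 M T^-2].
So X must have dimensions [T^-1] — X = f (inverse time / frequency (1/t)).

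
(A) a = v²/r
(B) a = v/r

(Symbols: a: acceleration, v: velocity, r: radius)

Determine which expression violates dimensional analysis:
(B)

(A) a = v²/r: LHS [L T^-2], RHS [L T^-2] ✓
(B) a = v/r: LHS [L T^-2], RHS [T^-1] ✗

Expression (B) a = v/r is dimensionally incorrect.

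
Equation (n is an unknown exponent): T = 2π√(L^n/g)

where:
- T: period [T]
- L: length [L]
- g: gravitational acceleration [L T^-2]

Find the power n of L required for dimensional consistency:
n = 1

T has dimensions [T]; L has dimensions [L].
With n = 1: 2π√(L^1/g) has dimensions [T], matching the LHS ✓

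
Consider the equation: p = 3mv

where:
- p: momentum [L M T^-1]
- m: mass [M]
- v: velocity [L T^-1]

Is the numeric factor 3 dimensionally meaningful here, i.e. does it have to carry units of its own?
No

p has dimensions [L M T^-1] and mv already has dimensions [L M T^-1], so the equation balances without 3 contributing any dimensions. 3 is a pure (dimensionless) number; changing or removing it would not affect dimensional consistency.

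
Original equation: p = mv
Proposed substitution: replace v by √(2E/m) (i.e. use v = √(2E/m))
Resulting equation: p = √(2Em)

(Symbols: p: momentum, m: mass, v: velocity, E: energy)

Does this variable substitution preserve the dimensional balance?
Yes

[v] = [L T^-1] and [√(2E/m)] = [L T^-1]. These match, so the substitution replaces a quantity by one of the same dimensions and the result p = √(2Em) has LHS [L M T^-1] vs RHS [L M T^-1] — still consistent.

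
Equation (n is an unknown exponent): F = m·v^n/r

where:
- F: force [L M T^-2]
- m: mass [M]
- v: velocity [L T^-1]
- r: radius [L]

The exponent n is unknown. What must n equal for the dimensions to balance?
n = 2

F has dimensions [L M T^-2]; v has dimensions [L T^-1].
The rest of the RHS has dimensions [L^-1 M], so v^n must supply [L^2 T^-2].
With n = 2: m·v^2/r has dimensions [L M T^-2], matching the LHS ✓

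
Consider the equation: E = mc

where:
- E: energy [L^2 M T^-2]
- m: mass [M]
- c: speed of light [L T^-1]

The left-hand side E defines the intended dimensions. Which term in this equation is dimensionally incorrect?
The right-hand side term mc

E has dimensions [L^2 M T^-2], but mc has dimensions [L M T^-1], so the term mc is dimensionally wrong for E.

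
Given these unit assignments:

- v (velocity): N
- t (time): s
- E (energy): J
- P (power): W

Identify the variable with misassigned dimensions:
v

The variable v (velocity) should have units m/s, not N.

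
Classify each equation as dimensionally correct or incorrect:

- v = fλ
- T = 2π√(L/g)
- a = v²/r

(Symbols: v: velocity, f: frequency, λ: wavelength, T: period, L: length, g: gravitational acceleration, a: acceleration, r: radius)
Dimensionally correct: v = fλ, T = 2π√(L/g), a = v²/r
Dimensionally incorrect: none
Ordered (correct first, then incorrect): v = fλ, T = 2π√(L/g), a = v²/r

- v = fλ: LHS [L T^-1], RHS [L T^-1] → correct ✓
- T = 2π√(L/g): LHS [T], RHS [T] → correct ✓
- a = v²/r: LHS [L T^-2], RHS [L T^-2] → correct ✓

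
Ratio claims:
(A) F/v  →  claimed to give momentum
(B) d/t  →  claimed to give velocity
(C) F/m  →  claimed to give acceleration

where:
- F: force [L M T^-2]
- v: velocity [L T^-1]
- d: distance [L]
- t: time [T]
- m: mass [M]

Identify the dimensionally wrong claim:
(A) F/v does not give momentum

(A) F/v: [M T^-1] ≠ momentum [L M T^-1] ✗
(B) d/t: [L T^-1] = velocity [L T^-1] ✓
(C) F/m: [L T^-2] = acceleration [L T^-2] ✓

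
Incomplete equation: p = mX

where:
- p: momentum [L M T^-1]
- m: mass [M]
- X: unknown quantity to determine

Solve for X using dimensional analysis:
X = v (velocity), dimensions [L T^-1]

p has dimensions [L M T^-1]; the rest of the RHS (m) has dimensions [M].
So X must have dimensions [L T^-1] — X = v (velocity).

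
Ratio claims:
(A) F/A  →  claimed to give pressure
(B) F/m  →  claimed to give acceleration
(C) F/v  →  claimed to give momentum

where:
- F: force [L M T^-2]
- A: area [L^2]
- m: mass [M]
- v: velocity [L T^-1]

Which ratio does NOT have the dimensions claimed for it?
(C) F/v does not give momentum

(A) F/A: [L^-1 M T^-2] = pressure [L^-1 M T^-2] ✓
(B) F/m: [L T^-2] = acceleration [L T^-2] ✓
(C) F/v: [M T^-1] ≠ momentum [L M T^-1] ✗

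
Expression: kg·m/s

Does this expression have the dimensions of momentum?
Yes

The expression kg·m/s has dimensions [L M T^-1], which is exactly momentum [L M T^-1].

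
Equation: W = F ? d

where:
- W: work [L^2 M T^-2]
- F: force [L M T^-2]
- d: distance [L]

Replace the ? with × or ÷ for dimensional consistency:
multiplication (×): W = F × d

W [L^2 M T^-2]; F [L M T^-2]; d [L].
F × d → [L^2 M T^-2] ✓
F ÷ d → [M T^-2] ✗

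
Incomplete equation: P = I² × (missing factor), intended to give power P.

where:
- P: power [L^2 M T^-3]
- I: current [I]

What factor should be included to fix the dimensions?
R (resistance), dimensions [I^-2 L^2 M T^-3]

P has dimensions [L^2 M T^-3] and I² has dimensions [I^2].
The missing factor must have dimensions [L^2 M T^-3] / [I^2] = [I^-2 L^2 M T^-3], i.e. resistance (R).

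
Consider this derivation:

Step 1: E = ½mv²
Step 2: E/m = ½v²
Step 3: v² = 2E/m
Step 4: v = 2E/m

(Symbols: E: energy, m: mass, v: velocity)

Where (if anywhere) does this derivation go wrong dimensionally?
Step 4

Step 1: E = ½mv² → LHS [L^2 M T^-2], RHS [L^2 M T^-2] ✓
Step 2: E/m = ½v² → LHS [L^2 T^-2], RHS [L^2 T^-2] ✓
Step 3: v² = 2E/m → LHS [L^2 T^-2], RHS [L^2 T^-2] ✓
Step 4: v = 2E/m → LHS [L T^-1], RHS [L^2 T^-2] ✗

The first dimensional inconsistency appears in step 4: v = 2E/m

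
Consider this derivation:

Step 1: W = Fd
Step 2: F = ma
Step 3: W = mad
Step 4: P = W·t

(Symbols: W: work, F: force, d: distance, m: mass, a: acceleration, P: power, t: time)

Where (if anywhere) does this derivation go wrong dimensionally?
Step 4

Step 1: W = Fd → LHS [L^2 M T^-2], RHS [L^2 M T^-2] ✓
Step 2: F = ma → LHS [L M T^-2], RHS [L M T^-2] ✓
Step 3: W = mad → LHS [L^2 M T^-2], RHS [L^2 M T^-2] ✓
Step 4: P = W·t → LHS [L^2 M T^-3], RHS [L^2 M T^-1] ✗

The first dimensional inconsistency appears in step 4: P = W·t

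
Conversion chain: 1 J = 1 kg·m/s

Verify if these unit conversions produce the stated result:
The chain is incorrect (it contains an error).

Incorrect: Joule is kg·m²/s², not kg·m/s (that is momentum)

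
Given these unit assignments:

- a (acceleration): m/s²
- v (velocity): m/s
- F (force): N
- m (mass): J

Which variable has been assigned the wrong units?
m

The variable m (mass) should have units kg, not J.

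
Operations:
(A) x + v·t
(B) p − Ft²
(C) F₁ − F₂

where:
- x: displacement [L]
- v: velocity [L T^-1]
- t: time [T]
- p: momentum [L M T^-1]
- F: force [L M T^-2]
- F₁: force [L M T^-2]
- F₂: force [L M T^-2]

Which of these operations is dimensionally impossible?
(B) p − Ft²

(A) x + v·t: x [L] and v·t [L] — same dimensions ✓
(B) p − Ft²: p [L M T^-1] and Ft² [L M] — different dimensions cannot be added/subtracted ✗
(C) F₁ − F₂: F₁ [L M T^-2] and F₂ [L M T^-2] — same dimensions ✓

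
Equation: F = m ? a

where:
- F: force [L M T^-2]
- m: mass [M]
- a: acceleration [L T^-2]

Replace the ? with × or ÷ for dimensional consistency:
multiplication (×): F = m × a

F [L M T^-2]; m [M]; a [L T^-2].
m × a → [L M T^-2] ✓
m ÷ a → [L^-1 M T^2] ✗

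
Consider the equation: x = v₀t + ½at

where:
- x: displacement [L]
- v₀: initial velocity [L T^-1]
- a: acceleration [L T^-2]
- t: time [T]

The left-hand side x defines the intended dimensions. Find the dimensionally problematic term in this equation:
The term ½at

Checking each RHS term against the LHS:
- v₀t: [L] — matches x [L] ✓
- ½at: [L T^-1] — does NOT match x [L] ✗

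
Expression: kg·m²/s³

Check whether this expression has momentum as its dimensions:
No

The expression kg·m²/s³ has dimensions [L^2 M T^-3], but momentum has dimensions [L M T^-1].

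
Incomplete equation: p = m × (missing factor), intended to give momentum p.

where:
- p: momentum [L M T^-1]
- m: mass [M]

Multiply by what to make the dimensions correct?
v (velocity), dimensions [L T^-1]

p has dimensions [L M T^-1] and m has dimensions [M].
The missing factor must have dimensions [L M T^-1] / [M] = [L T^-1], i.e. velocity (v).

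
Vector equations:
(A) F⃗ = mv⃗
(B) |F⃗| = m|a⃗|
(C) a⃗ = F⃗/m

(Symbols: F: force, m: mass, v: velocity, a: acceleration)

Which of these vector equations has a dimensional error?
(A) F⃗ = mv⃗

(A) F⃗ = mv⃗: LHS [L M T^-2], RHS [L M T^-1] ✗ — mass times velocity is momentum, not force; should be ma⃗
(B) |F⃗| = m|a⃗|: LHS [L M T^-2], RHS [L M T^-2] ✓ — magnitudes of vectors are scalars
(C) a⃗ = F⃗/m: LHS [L T^-2], RHS [L T^-2] ✓ — force (vector) divided by mass (scalar)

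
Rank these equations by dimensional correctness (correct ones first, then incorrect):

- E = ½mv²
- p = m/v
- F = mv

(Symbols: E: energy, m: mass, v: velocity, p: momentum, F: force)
Dimensionally correct: E = ½mv²
Dimensionally incorrect: p = m/v, F = mv
Ordered (correct first, then incorrect): E = ½mv², p = m/v, F = mv

- E = ½mv²: LHS [L^2 M T^-2], RHS [L^2 M T^-2] → correct ✓
- p = m/v: LHS [L M T^-1], RHS [L^-1 M T] → incorrect ✗
- F = mv: LHS [L M T^-2], RHS [L M T^-1] → incorrect ✗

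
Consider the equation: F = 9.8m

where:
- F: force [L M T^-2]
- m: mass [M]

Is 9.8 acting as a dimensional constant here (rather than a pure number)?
Yes

F has dimensions [L M T^-2], while m alone has dimensions [M]. For the equation to balance, the factor 9.8 must carry dimensions [L T^-2] — it is a dimensional constant (a numerical value of a physical quantity with its units suppressed), not a pure number.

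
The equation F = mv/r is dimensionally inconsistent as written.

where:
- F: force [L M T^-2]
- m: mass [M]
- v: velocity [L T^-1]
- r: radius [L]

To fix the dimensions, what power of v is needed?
The exponent of v should be 2: F = mv^2/r

The LHS F has dimensions [L M T^-2]; v has dimensions [L T^-1].
As written, the RHS mv/r (exponent 1 on v) has dimensions [M T^-1], which does not match.
With exponent 2, the RHS mv^2/r has dimensions [L M T^-2], matching the LHS.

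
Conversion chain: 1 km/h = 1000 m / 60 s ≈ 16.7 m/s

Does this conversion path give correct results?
The chain is incorrect (it contains an error).

Incorrect: 1 h = 3600 s, not 60 s (1 km/h ≈ 0.278 m/s)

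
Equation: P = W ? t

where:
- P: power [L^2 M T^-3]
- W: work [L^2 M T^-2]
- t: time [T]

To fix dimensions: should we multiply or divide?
division (÷): P = W ÷ t

P [L^2 M T^-3]; W [L^2 M T^-2]; t [T].
W × t → [L^2 M T^-1] ✗
W ÷ t → [L^2 M T^-3] ✓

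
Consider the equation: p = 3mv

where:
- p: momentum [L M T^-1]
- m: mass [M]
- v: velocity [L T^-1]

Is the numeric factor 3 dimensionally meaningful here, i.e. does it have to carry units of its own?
No

p has dimensions [L M T^-1] and mv already has dimensions [L M T^-1], so the equation balances without 3 contributing any dimensions. 3 is a pure (dimensionless) number; changing or removing it would not affect dimensional consistency.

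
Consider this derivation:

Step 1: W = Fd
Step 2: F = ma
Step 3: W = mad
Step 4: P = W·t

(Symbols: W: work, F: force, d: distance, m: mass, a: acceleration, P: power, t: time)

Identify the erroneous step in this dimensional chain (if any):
Step 4

Step 1: W = Fd → LHS [L^2 M T^-2], RHS [L^2 M T^-2] ✓
Step 2: F = ma → LHS [L M T^-2], RHS [L M T^-2] ✓
Step 3: W = mad → LHS [L^2 M T^-2], RHS [L^2 M T^-2] ✓
Step 4: P = W·t → LHS [L^2 M T^-3], RHS [L^2 M T^-1] ✗

The first dimensional inconsistency appears in step 4: P = W·t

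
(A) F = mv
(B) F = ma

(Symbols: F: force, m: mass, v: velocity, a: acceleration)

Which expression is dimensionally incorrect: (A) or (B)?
(A)

(A) F = mv: LHS [L M T^-2], RHS [L M T^-1] ✗
(B) F = ma: LHS [L M T^-2], RHS [L M T^-2] ✓

Expression (A) F = mv is dimensionally incorrect.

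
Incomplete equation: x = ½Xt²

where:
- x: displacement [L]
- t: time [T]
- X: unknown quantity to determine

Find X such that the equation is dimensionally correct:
X = a (acceleration), dimensions [L T^-2]

x has dimensions [L]; the rest of the RHS (½ t²) has dimensions [T^2].
So X must have dimensions [L T^-2] — X = a (acceleration).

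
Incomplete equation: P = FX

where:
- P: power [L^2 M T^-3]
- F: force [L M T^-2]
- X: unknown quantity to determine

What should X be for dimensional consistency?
X = v (velocity), dimensions [L T^-1]

P has dimensions [L^2 M T^-3]; the rest of the RHS (F) has dimensions [L M T^-2].
So X must have dimensions [L T^-1] — X = v (velocity).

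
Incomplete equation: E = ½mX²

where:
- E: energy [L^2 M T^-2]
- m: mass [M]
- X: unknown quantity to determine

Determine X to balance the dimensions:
X = v (velocity), dimensions [L T^-1]

E has dimensions [L^2 M T^-2]; the rest of the RHS (½m) has dimensions [M].
So X² must have dimensions [L^2 T^-2], i.e. X has dimensions [L T^-1] — X = v (velocity).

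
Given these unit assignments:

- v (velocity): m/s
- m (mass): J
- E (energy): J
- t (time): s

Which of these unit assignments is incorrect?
m

The variable m (mass) should have units kg, not J.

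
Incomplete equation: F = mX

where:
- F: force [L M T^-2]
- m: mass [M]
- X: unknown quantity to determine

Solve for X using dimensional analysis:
X = a (acceleration), dimensions [L T^-2]

F has dimensions [L M T^-2]; the rest of the RHS (m) has dimensions [M].
So X must have dimensions [L T^-2] — X = a (acceleration).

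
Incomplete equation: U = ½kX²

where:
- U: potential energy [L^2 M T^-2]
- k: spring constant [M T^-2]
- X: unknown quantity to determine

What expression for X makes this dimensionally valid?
X = x (displacement), dimensions [L]

U has dimensions [L^2 M T^-2]; the rest of the RHS (½k) has dimensions [M T^-2].
So X² must have dimensions [L^2], i.e. X has dimensions [L] — X = x (displacement).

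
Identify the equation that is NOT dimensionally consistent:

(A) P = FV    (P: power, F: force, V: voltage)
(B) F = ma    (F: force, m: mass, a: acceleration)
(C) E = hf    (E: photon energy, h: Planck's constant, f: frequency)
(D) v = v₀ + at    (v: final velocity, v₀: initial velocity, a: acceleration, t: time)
(A) P = FV

The equation (A) P = FV is dimensionally incorrect.

LHS (P): [L^2 M T^-3]
RHS (FV): [I^-1 L^3 M^2 T^-5] ✗

The dimensions do not match. The other three equations balance.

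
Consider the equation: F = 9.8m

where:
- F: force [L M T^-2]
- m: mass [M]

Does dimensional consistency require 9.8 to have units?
Yes

F has dimensions [L M T^-2], while m alone has dimensions [M]. For the equation to balance, the factor 9.8 must carry dimensions [L T^-2] — it is a dimensional constant (a numerical value of a physical quantity with its units suppressed), not a pure number.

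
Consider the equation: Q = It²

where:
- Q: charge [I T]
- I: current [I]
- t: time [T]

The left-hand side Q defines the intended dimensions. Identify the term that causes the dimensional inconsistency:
The right-hand side term It²

Q has dimensions [I T], but It² has dimensions [I T^2], so the term It² is dimensionally wrong for Q.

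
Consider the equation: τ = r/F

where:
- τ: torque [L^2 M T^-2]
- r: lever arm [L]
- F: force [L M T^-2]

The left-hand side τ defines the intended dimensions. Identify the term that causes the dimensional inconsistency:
The right-hand side term r/F

τ has dimensions [L^2 M T^-2], but r/F has dimensions [M^-1 T^2], so the term r/F is dimensionally wrong for τ.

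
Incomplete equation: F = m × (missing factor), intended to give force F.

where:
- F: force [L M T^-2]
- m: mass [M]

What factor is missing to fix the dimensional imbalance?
a (acceleration), dimensions [L T^-2]

F has dimensions [L M T^-2] and m has dimensions [M].
The missing factor must have dimensions [L M T^-2] / [M] = [L T^-2], i.e. acceleration (a).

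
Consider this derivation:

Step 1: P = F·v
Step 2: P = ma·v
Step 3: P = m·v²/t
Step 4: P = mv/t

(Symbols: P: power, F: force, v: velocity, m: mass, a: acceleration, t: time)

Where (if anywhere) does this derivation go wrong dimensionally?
Step 4

Step 1: P = F·v → LHS [L^2 M T^-3], RHS [L^2 M T^-3] ✓
Step 2: P = ma·v → LHS [L^2 M T^-3], RHS [L^2 M T^-3] ✓
Step 3: P = m·v²/t → LHS [L^2 M T^-3], RHS [L^2 M T^-3] ✓
Step 4: P = mv/t → LHS [L^2 M T^-3], RHS [L M T^-2] ✗

The first dimensional inconsistency appears in step 4: P = mv/t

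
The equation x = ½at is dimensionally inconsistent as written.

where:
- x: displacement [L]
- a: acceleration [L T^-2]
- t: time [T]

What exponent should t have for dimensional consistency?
The exponent of t should be 2: x = ½at^2

The LHS x has dimensions [L]; t has dimensions [T].
As written, the RHS ½at (exponent 1 on t) has dimensions [L T^-1], which does not match.
With exponent 2, the RHS ½at^2 has dimensions [L], matching the LHS.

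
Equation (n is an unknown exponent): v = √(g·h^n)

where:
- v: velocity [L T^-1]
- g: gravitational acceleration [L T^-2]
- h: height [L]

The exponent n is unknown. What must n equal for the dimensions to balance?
n = 1

v has dimensions [L T^-1]; h has dimensions [L].
With n = 1: √(g·h^1) has dimensions [L T^-1], matching the LHS ✓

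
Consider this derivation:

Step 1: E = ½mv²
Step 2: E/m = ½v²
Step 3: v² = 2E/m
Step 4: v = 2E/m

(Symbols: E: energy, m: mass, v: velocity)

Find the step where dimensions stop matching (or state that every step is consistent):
Step 4

Step 1: E = ½mv² → LHS [L^2 M T^-2], RHS [L^2 M T^-2] ✓
Step 2: E/m = ½v² → LHS [L^2 T^-2], RHS [L^2 T^-2] ✓
Step 3: v² = 2E/m → LHS [L^2 T^-2], RHS [L^2 T^-2] ✓
Step 4: v = 2E/m → LHS [L T^-1], RHS [L^2 T^-2] ✗

The first dimensional inconsistency appears in step 4: v = 2E/m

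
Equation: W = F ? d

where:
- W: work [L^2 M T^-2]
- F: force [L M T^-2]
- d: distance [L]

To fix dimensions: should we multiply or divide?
multiplication (×): W = F × d

W [L^2 M T^-2]; F [L M T^-2]; d [L].
F × d → [L^2 M T^-2] ✓
F ÷ d → [M T^-2] ✗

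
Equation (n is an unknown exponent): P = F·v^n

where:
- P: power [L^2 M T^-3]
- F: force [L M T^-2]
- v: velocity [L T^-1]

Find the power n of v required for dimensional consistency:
n = 1

P has dimensions [L^2 M T^-3]; v has dimensions [L T^-1].
The rest of the RHS has dimensions [L M T^-2], so v^n must supply [L T^-1].
With n = 1: F·v^1 has dimensions [L^2 M T^-3], matching the LHS ✓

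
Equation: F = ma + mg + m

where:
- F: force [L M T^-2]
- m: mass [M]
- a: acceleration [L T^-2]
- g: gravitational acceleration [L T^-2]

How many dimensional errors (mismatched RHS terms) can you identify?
1

LHS F: [L M T^-2]
- ma: [L M T^-2] ✓
- mg: [L M T^-2] ✓
- m: [M] ✗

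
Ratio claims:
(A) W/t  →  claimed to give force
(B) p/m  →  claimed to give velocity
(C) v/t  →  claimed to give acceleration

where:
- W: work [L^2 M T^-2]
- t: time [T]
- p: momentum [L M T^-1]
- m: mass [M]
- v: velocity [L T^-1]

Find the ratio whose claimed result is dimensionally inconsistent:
(A) W/t does not give force

(A) W/t: [L^2 M T^-3] ≠ force [L M T^-2] ✗
(B) p/m: [L T^-1] = velocity [L T^-1] ✓
(C) v/t: [L T^-2] = acceleration [L T^-2] ✓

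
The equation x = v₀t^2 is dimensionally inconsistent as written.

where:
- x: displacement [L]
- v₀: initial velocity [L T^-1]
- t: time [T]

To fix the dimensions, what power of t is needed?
The exponent of t should be 1: x = v₀t

The LHS x has dimensions [L]; t has dimensions [T].
As written, the RHS v₀t^2 (exponent 2 on t) has dimensions [L T], which does not match.
With exponent 1, the RHS v₀t has dimensions [L], matching the LHS.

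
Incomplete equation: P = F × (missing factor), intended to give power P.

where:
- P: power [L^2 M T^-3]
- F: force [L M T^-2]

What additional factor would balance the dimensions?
v (velocity), dimensions [L T^-1]

P has dimensions [L^2 M T^-3] and F has dimensions [L M T^-2].
The missing factor must have dimensions [L^2 M T^-3] / [L M T^-2] = [L T^-1], i.e. velocity (v).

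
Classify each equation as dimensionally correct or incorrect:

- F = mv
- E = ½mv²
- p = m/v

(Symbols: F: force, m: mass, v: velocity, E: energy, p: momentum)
Dimensionally correct: E = ½mv²
Dimensionally incorrect: F = mv, p = m/v
Ordered (correct first, then incorrect): E = ½mv², F = mv, p = m/v

- F = mv: LHS [L M T^-2], RHS [L M T^-1] → incorrect ✗
- E = ½mv²: LHS [L^2 M T^-2], RHS [L^2 M T^-2] → correct ✓
- p = m/v: LHS [L M T^-1], RHS [L^-1 M T] → incorrect ✗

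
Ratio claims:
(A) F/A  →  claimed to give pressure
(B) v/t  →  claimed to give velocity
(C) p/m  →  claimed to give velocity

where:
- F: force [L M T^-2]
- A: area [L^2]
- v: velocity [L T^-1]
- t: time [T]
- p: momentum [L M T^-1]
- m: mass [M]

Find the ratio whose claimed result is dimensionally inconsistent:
(B) v/t does not give velocity

(A) F/A: [L^-1 M T^-2] = pressure [L^-1 M T^-2] ✓
(B) v/t: [L T^-2] ≠ velocity [L T^-1] ✗
(C) p/m: [L T^-1] = velocity [L T^-1] ✓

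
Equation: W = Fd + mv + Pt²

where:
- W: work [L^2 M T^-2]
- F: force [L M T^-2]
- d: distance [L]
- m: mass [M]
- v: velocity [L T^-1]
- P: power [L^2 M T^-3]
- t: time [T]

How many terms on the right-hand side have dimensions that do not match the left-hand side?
2

LHS W: [L^2 M T^-2]
- Fd: [L^2 M T^-2] ✓
- mv: [L M T^-1] ✗
- Pt²: [L^2 M T^-1] ✗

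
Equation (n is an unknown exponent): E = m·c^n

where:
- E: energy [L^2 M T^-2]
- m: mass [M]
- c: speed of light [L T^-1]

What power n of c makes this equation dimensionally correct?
n = 2

E has dimensions [L^2 M T^-2]; c has dimensions [L T^-1].
The rest of the RHS has dimensions [M], so c^n must supply [L^2 T^-2].
With n = 2: m·c^2 has dimensions [L^2 M T^-2], matching the LHS ✓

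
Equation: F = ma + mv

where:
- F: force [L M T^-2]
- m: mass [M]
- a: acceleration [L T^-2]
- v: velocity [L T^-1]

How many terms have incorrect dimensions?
1

LHS F: [L M T^-2]
- ma: [L M T^-2] ✓
- mv: [L M T^-1] ✗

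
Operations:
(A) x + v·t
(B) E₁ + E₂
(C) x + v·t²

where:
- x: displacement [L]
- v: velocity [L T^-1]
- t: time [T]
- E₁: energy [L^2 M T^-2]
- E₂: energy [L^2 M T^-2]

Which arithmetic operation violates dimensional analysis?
(C) x + v·t²

(A) x + v·t: x [L] and v·t [L] — same dimensions ✓
(B) E₁ + E₂: E₁ [L^2 M T^-2] and E₂ [L^2 M T^-2] — same dimensions ✓
(C) x + v·t²: x [L] and v·t² [L T] — different dimensions cannot be added/subtracted ✗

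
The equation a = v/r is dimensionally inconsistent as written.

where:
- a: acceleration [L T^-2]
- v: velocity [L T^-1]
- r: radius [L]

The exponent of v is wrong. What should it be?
The exponent of v should be 2: a = v^2/r

The LHS a has dimensions [L T^-2]; v has dimensions [L T^-1].
As written, the RHS v/r (exponent 1 on v) has dimensions [T^-1], which does not match.
With exponent 2, the RHS v^2/r has dimensions [L T^-2], matching the LHS.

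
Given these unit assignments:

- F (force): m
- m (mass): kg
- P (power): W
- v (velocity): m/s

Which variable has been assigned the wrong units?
F

The variable F (force) should have units N, not m.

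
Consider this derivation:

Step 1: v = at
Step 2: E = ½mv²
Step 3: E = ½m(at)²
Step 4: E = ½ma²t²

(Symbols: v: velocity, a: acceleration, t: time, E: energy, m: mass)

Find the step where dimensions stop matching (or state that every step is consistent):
No step introduces an error — all steps are dimensionally consistent.

Step 1: v = at → LHS [L T^-1], RHS [L T^-1] ✓
Step 2: E = ½mv² → LHS [L^2 M T^-2], RHS [L^2 M T^-2] ✓
Step 3: E = ½m(at)² → LHS [L^2 M T^-2], RHS [L^2 M T^-2] ✓
Step 4: E = ½ma²t² → LHS [L^2 M T^-2], RHS [L^2 M T^-2] ✓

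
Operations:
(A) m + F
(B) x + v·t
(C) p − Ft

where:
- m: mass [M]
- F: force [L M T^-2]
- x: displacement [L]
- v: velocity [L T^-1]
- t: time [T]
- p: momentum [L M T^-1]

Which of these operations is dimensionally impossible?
(A) m + F

(A) m + F: m [M] and F [L M T^-2] — different dimensions cannot be added/subtracted ✗
(B) x + v·t: x [L] and v·t [L] — same dimensions ✓
(C) p − Ft: p [L M T^-1] and Ft [L M T^-1] — same dimensions ✓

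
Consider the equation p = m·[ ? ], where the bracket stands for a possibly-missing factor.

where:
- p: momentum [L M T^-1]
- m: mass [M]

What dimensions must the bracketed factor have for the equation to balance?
[L T^-1] — velocity (e.g. v)

p has dimensions [L M T^-1]; m has dimensions [M].
The bracketed factor must supply [L M T^-1] / [M] = [L T^-1].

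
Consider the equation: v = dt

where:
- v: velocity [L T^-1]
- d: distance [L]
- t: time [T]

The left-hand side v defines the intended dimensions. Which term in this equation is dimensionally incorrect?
The right-hand side term dt

v has dimensions [L T^-1], but dt has dimensions [L T], so the term dt is dimensionally wrong for v.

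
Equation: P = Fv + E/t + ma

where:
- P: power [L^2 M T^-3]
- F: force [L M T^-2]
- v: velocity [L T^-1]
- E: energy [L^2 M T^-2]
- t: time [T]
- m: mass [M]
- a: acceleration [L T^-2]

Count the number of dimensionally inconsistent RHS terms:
1

LHS P: [L^2 M T^-3]
- Fv: [L^2 M T^-3] ✓
- E/t: [L^2 M T^-3] ✓
- ma: [L M T^-2] ✗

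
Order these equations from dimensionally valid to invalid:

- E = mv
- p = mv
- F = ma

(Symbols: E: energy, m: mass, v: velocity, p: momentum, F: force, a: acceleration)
Dimensionally correct: p = mv, F = ma
Dimensionally incorrect: E = mv
Ordered (correct first, then incorrect): p = mv, F = ma, E = mv

- E = mv: LHS [L^2 M T^-2], RHS [L M T^-1] → incorrect ✗
- p = mv: LHS [L M T^-1], RHS [L M T^-1] → correct ✓
- F = ma: LHS [L M T^-2], RHS [L M T^-2] → correct ✓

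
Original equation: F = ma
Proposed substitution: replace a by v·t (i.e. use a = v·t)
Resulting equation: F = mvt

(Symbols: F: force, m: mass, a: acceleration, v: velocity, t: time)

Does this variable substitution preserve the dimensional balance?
No

[a] = [L T^-2] and [v·t] = [L]. These differ, so the substitution replaces a quantity by one of different dimensions and the result F = mvt has LHS [L M T^-2] vs RHS [L M] — inconsistent.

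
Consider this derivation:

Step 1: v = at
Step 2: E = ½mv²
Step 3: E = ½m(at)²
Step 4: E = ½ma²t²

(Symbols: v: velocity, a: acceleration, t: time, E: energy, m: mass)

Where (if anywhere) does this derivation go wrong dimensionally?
No step introduces an error — all steps are dimensionally consistent.

Step 1: v = at → LHS [L T^-1], RHS [L T^-1] ✓
Step 2: E = ½mv² → LHS [L^2 M T^-2], RHS [L^2 M T^-2] ✓
Step 3: E = ½m(at)² → LHS [L^2 M T^-2], RHS [L^2 M T^-2] ✓
Step 4: E = ½ma²t² → LHS [L^2 M T^-2], RHS [L^2 M T^-2] ✓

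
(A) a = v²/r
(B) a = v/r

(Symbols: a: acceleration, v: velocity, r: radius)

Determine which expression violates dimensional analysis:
(B)

(A) a = v²/r: LHS [L T^-2], RHS [L T^-2] ✓
(B) a = v/r: LHS [L T^-2], RHS [T^-1] ✗

Expression (B) a = v/r is dimensionally incorrect.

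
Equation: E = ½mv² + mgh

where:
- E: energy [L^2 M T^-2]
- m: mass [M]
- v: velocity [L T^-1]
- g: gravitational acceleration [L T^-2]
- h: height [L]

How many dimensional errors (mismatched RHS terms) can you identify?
0

LHS E: [L^2 M T^-2]
- ½mv²: [L^2 M T^-2] ✓
- mgh: [L^2 M T^-2] ✓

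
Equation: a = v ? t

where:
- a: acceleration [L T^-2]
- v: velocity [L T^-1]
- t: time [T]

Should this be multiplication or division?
division (÷): a = v ÷ t

a [L T^-2]; v [L T^-1]; t [T].
v × t → [L] ✗
v ÷ t → [L T^-2] ✓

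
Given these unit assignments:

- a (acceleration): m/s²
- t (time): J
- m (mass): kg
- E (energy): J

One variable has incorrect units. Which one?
t

The variable t (time) should have units s, not J.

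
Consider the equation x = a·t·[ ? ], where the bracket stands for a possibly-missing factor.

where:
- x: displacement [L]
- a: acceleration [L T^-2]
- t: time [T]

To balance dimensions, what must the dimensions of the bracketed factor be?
[T] — time (e.g. t)

x has dimensions [L]; a·t has dimensions [L T^-1].
The bracketed factor must supply [L] / [L T^-1] = [T].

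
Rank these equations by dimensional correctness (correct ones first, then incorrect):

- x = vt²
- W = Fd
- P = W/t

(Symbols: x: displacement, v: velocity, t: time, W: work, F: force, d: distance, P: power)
Dimensionally correct: W = Fd, P = W/t
Dimensionally incorrect: x = vt²
Ordered (correct first, then incorrect): W = Fd, P = W/t, x = vt²

- x = vt²: LHS [L], RHS [L T] → incorrect ✗
- W = Fd: LHS [L^2 M T^-2], RHS [L^2 M T^-2] → correct ✓
- P = W/t: LHS [L^2 M T^-3], RHS [L^2 M T^-3] → correct ✓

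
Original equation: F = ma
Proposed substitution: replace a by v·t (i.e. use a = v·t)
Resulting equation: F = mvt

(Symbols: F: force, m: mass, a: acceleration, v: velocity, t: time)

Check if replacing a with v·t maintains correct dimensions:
No

[a] = [L T^-2] and [v·t] = [L]. These differ, so the substitution replaces a quantity by one of different dimensions and the result F = mvt has LHS [L M T^-2] vs RHS [L M] — inconsistent.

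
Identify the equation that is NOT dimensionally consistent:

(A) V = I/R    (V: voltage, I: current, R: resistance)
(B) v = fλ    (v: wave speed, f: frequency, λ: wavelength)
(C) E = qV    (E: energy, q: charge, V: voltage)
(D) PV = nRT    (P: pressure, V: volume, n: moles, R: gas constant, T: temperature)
(A) V = I/R

The equation (A) V = I/R is dimensionally incorrect.

LHS (V): [I^-1 L^2 M T^-3]
RHS (I/R): [I^3 L^-2 M^-1 T^3] ✗

The dimensions do not match. The other three equations balance.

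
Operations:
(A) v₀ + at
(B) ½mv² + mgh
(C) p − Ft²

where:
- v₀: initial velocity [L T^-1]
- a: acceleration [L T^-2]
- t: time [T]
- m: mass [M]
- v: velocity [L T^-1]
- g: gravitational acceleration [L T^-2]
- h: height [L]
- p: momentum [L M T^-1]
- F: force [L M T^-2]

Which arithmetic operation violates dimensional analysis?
(C) p − Ft²

(A) v₀ + at: v₀ [L T^-1] and at [L T^-1] — same dimensions ✓
(B) ½mv² + mgh: ½mv² [L^2 M T^-2] and mgh [L^2 M T^-2] — same dimensions ✓
(C) p − Ft²: p [L M T^-1] and Ft² [L M] — different dimensions cannot be added/subtracted ✗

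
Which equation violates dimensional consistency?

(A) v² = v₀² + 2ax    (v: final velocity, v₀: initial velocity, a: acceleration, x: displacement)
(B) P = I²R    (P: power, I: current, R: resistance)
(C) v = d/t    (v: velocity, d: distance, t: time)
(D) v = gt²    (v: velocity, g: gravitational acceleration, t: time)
(D) v = gt²

The equation (D) v = gt² is dimensionally incorrect.

LHS (v): [L T^-1]
RHS (gt²): [L] ✗

The dimensions do not match. The other three equations balance.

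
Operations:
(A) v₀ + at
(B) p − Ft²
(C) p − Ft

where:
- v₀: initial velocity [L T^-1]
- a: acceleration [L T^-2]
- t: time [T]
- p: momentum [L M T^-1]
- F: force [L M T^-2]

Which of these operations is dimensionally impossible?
(B) p − Ft²

(A) v₀ + at: v₀ [L T^-1] and at [L T^-1] — same dimensions ✓
(B) p − Ft²: p [L M T^-1] and Ft² [L M] — different dimensions cannot be added/subtracted ✗
(C) p − Ft: p [L M T^-1] and Ft [L M T^-1] — same dimensions ✓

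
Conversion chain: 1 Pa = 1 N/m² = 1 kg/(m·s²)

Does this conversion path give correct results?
The chain is correct (no errors).

Correct: Pascal is Newton per square meter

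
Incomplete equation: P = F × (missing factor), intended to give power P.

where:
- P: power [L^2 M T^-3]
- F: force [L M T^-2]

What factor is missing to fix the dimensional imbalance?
v (velocity), dimensions [L T^-1]

P has dimensions [L^2 M T^-3] and F has dimensions [L M T^-2].
The missing factor must have dimensions [L^2 M T^-3] / [L M T^-2] = [L T^-1], i.e. velocity (v).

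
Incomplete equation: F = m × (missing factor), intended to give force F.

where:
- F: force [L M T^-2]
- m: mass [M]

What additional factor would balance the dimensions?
a (acceleration), dimensions [L T^-2]

F has dimensions [L M T^-2] and m has dimensions [M].
The missing factor must have dimensions [L M T^-2] / [M] = [L T^-2], i.e. acceleration (a).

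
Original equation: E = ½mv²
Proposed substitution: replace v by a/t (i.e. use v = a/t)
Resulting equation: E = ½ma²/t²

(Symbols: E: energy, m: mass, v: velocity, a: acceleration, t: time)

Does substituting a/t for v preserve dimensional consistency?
No

[v] = [L T^-1] and [a/t] = [L T^-3]. These differ, so the substitution replaces a quantity by one of different dimensions and the result E = ½ma²/t² has LHS [L^2 M T^-2] vs RHS [L^2 M T^-6] — inconsistent.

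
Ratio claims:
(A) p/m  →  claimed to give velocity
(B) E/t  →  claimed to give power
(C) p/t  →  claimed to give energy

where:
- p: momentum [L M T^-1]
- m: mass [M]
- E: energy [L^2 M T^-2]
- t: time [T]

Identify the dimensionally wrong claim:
(C) p/t does not give energy

(A) p/m: [L T^-1] = velocity [L T^-1] ✓
(B) E/t: [L^2 M T^-3] = power [L^2 M T^-3] ✓
(C) p/t: [L M T^-2] ≠ energy [L^2 M T^-2] ✗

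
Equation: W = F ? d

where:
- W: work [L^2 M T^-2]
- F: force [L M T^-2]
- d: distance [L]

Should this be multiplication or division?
multiplication (×): W = F × d

W [L^2 M T^-2]; F [L M T^-2]; d [L].
F × d → [L^2 M T^-2] ✓
F ÷ d → [M T^-2] ✗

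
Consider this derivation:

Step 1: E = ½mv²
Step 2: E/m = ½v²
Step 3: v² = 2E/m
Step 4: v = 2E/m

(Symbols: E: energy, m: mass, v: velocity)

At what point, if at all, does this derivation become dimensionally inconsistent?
Step 4

Step 1: E = ½mv² → LHS [L^2 M T^-2], RHS [L^2 M T^-2] ✓
Step 2: E/m = ½v² → LHS [L^2 T^-2], RHS [L^2 T^-2] ✓
Step 3: v² = 2E/m → LHS [L^2 T^-2], RHS [L^2 T^-2] ✓
Step 4: v = 2E/m → LHS [L T^-1], RHS [L^2 T^-2] ✗

The first dimensional inconsistency appears in step 4: v = 2E/m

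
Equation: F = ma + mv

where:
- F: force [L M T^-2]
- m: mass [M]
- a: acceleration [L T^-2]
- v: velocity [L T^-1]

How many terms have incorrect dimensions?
1

LHS F: [L M T^-2]
- ma: [L M T^-2] ✓
- mv: [L M T^-1] ✗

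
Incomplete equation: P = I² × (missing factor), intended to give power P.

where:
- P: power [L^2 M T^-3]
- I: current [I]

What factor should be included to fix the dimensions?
R (resistance), dimensions [I^-2 L^2 M T^-3]

P has dimensions [L^2 M T^-3] and I² has dimensions [I^2].
The missing factor must have dimensions [L^2 M T^-3] / [I^2] = [I^-2 L^2 M T^-3], i.e. resistance (R).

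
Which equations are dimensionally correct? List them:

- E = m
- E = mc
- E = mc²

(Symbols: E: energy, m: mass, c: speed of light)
Dimensionally correct: E = mc²
Dimensionally incorrect: E = m, E = mc
Ordered (correct first, then incorrect): E = mc², E = m, E = mc

- E = m: LHS [L^2 M T^-2], RHS [M] → incorrect ✗
- E = mc: LHS [L^2 M T^-2], RHS [L M T^-1] → incorrect ✗
- E = mc²: LHS [L^2 M T^-2], RHS [L^2 M T^-2] → correct ✓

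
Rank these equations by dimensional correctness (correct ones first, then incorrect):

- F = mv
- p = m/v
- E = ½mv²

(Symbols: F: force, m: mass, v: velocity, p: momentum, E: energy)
Dimensionally correct: E = ½mv²
Dimensionally incorrect: F = mv, p = m/v
Ordered (correct first, then incorrect): E = ½mv², F = mv, p = m/v

- F = mv: LHS [L M T^-2], RHS [L M T^-1] → incorrect ✗
- p = m/v: LHS [L M T^-1], RHS [L^-1 M T] → incorrect ✗
- E = ½mv²: LHS [L^2 M T^-2], RHS [L^2 M T^-2] → correct ✓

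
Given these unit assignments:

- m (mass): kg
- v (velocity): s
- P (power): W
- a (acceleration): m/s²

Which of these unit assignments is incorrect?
v

The variable v (velocity) should have units m/s, not s.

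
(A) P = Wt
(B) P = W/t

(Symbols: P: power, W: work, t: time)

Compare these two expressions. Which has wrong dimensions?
(A)

(A) P = Wt: LHS [L^2 M T^-3], RHS [L^2 M T^-1] ✗
(B) P = W/t: LHS [L^2 M T^-3], RHS [L^2 M T^-3] ✓

Expression (A) P = Wt is dimensionally incorrect.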